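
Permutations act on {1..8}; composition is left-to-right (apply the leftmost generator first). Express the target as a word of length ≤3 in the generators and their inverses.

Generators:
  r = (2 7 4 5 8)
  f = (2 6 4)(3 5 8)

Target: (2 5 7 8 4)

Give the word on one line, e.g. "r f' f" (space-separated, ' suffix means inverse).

  after r: (2 7 4 5 8)
  after r: (2 4 8 7 5)
  after r: (2 5 7 8 4)

r r r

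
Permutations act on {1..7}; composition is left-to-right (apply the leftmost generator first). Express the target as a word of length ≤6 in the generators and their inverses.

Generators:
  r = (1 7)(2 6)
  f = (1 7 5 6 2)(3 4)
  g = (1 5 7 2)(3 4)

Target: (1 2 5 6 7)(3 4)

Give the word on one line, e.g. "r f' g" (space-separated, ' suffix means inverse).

r f g' g'

  after r: (1 7)(2 6)
  after f: (1 5 6)(3 4)
  after g': (2 7 5 6)
  after g': (1 2 5 6 7)(3 4)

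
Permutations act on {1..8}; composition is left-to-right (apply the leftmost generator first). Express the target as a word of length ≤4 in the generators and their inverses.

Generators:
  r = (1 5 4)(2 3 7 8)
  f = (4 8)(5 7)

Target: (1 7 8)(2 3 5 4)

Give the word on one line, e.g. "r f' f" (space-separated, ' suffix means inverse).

f r f

  after f: (4 8)(5 7)
  after r: (1 5 8)(2 3 7 4)
  after f: (1 7 8)(2 3 5 4)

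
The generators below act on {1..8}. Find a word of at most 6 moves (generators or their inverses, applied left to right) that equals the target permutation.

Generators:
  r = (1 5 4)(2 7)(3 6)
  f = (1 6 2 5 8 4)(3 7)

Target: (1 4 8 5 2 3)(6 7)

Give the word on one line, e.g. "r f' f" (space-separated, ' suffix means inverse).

  after r: (1 5 4)(2 7)(3 6)
  after r: (1 4 5)
  after r: (2 7)(3 6)
  after f': (1 4 8 5 2 3)(6 7)

r r r f'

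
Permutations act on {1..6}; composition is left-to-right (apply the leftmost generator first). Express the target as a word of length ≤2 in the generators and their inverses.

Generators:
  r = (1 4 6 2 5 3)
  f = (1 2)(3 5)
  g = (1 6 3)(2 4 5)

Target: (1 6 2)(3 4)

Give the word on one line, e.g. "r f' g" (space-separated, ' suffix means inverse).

r' g'

  after r': (1 3 5 2 6 4)
  after g': (1 6 2)(3 4)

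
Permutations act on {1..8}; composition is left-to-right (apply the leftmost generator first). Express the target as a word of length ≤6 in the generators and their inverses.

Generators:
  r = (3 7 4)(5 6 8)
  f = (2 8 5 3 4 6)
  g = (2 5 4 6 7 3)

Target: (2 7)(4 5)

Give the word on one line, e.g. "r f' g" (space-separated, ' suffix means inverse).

r g f r

  after r: (3 7 4)(5 6 8)
  after g: (2 5 7 6 8 4)
  after f: (2 3 4 8 6 5 7)
  after r: (2 7)(4 5)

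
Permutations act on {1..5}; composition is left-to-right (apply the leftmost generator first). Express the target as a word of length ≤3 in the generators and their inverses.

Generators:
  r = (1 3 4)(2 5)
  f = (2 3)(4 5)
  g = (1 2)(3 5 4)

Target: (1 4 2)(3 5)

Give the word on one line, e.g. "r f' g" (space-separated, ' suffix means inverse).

  after f': (2 3)(4 5)
  after r': (1 4 2)(3 5)

f' r'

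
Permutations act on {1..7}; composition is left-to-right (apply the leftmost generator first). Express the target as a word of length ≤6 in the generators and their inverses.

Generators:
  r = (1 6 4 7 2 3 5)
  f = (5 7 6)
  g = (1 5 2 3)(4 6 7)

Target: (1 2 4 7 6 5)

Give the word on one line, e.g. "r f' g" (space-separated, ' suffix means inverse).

r' g f f f

  after r': (1 5 3 2 7 4 6)
  after g: (1 2 4 7 6 5)
  after f: (1 2 4 6 7 5)
  after f: (1 2 4 5)
  after f: (1 2 4 7 6 5)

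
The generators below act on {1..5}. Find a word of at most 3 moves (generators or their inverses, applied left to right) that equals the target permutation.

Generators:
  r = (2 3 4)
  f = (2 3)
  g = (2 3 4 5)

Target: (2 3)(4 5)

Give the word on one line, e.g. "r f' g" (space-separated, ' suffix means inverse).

f' g r'

  after f': (2 3)
  after g: (2 4 5)
  after r': (2 3)(4 5)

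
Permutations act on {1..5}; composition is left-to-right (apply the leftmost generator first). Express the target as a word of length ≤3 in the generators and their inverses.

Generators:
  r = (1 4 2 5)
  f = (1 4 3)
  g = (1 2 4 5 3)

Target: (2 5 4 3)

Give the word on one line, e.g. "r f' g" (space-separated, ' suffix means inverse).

  after g': (1 3 5 4 2)
  after r': (1 3 2 5)
  after f: (2 5 4 3)

g' r' f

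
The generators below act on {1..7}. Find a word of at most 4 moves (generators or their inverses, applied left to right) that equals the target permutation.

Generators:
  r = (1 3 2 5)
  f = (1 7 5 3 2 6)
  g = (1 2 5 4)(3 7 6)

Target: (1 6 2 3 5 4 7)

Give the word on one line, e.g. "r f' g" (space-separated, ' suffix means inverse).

  after g: (1 2 5 4)(3 7 6)
  after f: (1 6 2 3 5 4 7)

g f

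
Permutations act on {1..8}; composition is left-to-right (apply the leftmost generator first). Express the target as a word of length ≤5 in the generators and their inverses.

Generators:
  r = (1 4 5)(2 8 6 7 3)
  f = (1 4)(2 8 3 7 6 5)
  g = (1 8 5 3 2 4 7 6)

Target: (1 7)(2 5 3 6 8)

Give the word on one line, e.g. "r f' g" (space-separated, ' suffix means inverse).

g' f' r f

  after g': (1 6 7 4 2 3 5 8)
  after f': (1 7)(2 8 4 5)(3 6)
  after r: (1 3 7 4)(2 6)(5 8)
  after f: (1 7)(2 5 3 6 8)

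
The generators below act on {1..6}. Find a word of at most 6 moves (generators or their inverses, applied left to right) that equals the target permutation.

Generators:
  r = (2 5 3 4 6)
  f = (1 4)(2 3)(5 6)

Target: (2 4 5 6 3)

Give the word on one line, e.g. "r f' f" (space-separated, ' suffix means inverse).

r' f' f' r'

  after r': (2 6 4 3 5)
  after f': (1 4 2 5 3 6)
  after f': (2 6 4 3 5)
  after r': (2 4 5 6 3)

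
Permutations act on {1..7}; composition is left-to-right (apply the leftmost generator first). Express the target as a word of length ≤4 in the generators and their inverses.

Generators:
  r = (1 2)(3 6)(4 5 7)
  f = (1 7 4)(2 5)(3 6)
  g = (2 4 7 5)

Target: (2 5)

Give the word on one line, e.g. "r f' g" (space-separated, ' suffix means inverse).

  after r: (1 2)(3 6)(4 5 7)
  after r: (4 7 5)
  after g': (2 5)

r r g'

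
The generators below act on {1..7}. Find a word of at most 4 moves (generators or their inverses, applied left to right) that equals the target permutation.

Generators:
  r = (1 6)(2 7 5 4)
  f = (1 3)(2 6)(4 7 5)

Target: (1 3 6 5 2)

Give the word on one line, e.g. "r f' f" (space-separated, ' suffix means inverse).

f' r' f f

  after f': (1 3)(2 6)(4 5 7)
  after r': (1 3 6 4 7 5 2)
  after f: (2 3)(4 5 6 7)
  after f: (1 3 6 5 2)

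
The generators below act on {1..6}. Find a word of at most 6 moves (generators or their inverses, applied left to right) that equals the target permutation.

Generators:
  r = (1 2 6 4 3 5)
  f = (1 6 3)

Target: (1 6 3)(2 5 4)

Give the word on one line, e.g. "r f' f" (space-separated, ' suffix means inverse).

f' r f' r' f'

  after f': (1 3 6)
  after r: (1 5)(2 6)(3 4)
  after f': (1 5 3 4 6 2)
  after r': (1 3 6)(2 5 4)
  after f': (1 6 3)(2 5 4)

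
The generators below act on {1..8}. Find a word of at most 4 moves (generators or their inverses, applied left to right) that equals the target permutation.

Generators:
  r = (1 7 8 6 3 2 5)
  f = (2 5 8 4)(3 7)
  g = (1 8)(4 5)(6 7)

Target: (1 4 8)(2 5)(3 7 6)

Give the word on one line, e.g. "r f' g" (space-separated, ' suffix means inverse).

  after g': (1 8)(4 5)(6 7)
  after f: (1 4 8)(2 5)(3 7 6)

g' f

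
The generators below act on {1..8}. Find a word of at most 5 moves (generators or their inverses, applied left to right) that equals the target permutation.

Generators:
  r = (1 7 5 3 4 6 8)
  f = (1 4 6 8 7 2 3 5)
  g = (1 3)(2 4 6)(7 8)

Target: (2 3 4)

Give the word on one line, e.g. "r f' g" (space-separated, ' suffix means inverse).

r g' g' r'

  after r: (1 7 5 3 4 6 8)
  after g': (1 8 3 2 6 7 5)
  after g': (1 7 5 3 6 8)(2 4)
  after r': (2 3 4)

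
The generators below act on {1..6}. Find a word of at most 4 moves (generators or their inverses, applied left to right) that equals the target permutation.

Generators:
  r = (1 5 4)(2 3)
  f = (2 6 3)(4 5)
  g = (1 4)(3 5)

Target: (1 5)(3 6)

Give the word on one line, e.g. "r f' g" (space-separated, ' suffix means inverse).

f' r

  after f': (2 3 6)(4 5)
  after r: (1 5)(3 6)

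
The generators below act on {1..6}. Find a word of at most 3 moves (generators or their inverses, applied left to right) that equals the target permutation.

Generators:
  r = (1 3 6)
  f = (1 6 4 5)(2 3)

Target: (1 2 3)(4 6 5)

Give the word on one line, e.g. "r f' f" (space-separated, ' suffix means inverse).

r f'

  after r: (1 3 6)
  after f': (1 2 3)(4 6 5)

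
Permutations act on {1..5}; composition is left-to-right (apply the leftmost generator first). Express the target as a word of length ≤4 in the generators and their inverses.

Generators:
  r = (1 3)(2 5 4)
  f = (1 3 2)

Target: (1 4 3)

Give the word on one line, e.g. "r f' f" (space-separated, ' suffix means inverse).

  after r: (1 3)(2 5 4)
  after f': (2 5 4 3)
  after f': (1 2 5 4)
  after r': (1 4 3)

r f' f' r'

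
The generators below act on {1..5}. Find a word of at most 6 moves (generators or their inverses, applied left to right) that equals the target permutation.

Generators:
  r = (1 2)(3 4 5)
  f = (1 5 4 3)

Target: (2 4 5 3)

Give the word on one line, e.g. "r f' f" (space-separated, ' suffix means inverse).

  after r': (1 2)(3 5 4)
  after r': (3 4 5)
  after r': (1 2)
  after f: (1 2 5 4 3)
  after r': (2 4 5 3)

r' r' r' f r'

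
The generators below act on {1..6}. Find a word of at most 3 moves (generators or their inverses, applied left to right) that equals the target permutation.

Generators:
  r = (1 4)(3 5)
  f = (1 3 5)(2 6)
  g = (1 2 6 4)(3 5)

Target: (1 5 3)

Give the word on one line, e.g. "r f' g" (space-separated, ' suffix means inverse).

  after f: (1 3 5)(2 6)
  after f: (1 5 3)

f f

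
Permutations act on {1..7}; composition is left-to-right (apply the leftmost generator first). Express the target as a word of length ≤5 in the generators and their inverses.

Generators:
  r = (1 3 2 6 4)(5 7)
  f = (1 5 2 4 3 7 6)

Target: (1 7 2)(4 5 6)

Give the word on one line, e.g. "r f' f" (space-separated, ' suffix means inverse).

r f' r' f'

  after r: (1 3 2 6 4)(5 7)
  after f': (1 4 6 2 7)(3 5)
  after r': (1 6 3 7 4 2 5)
  after f': (1 7 2)(4 5 6)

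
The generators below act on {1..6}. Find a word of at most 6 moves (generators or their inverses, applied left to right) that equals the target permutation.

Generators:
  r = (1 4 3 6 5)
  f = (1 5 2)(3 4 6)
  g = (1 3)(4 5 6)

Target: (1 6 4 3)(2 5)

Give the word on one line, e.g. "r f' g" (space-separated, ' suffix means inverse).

f r r r r

  after f: (1 5 2)(3 4 6)
  after r: (2 4 5)
  after r: (1 4)(2 3 6 5)
  after r: (1 3 5 2 6)
  after r: (1 6 4 3)(2 5)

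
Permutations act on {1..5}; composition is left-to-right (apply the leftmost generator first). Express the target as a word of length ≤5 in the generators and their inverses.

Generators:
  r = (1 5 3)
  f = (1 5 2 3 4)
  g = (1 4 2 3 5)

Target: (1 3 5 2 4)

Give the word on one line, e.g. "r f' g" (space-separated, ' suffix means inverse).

  after g': (1 5 3 2 4)
  after f: (1 2)(4 5)
  after g: (1 3 5 2 4)

g' f g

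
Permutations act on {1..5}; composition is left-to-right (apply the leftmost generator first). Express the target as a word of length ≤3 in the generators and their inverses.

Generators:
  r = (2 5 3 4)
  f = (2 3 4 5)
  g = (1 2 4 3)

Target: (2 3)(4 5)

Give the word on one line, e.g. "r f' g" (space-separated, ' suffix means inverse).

  after r': (2 4 3 5)
  after r': (2 3)(4 5)

r' r'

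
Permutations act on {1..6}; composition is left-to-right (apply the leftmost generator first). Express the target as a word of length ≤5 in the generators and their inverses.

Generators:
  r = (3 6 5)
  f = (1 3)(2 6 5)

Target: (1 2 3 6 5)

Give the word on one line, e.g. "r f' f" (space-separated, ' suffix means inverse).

f' r' f r

  after f': (1 3)(2 5 6)
  after r': (1 5 3)(2 6)
  after f: (1 2 5)
  after r: (1 2 3 6 5)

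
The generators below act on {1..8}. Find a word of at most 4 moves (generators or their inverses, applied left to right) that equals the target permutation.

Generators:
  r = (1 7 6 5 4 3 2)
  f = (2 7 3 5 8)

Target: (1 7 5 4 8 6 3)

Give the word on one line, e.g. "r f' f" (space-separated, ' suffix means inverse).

  after f': (2 8 5 3 7)
  after r': (1 2 8 6 7 3)(4 5)
  after f: (1 7 5 4 8 6 3)

f' r' f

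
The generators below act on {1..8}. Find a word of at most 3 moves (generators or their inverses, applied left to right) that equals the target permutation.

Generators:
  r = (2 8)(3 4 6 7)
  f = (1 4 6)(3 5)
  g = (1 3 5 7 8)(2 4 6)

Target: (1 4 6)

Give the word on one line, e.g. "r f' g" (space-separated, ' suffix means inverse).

f' f'

  after f': (1 6 4)(3 5)
  after f': (1 4 6)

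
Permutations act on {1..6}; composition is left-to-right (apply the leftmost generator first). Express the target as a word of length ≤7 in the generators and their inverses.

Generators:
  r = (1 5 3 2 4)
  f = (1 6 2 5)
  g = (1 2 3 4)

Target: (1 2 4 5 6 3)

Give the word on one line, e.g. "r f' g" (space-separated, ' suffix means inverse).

  after f': (1 5 2 6)
  after f': (1 2)(5 6)
  after r': (1 3 5 6)(2 4)
  after g: (1 4 3 5 6 2)
  after r': (1 2 4 5 6 3)

f' f' r' g r'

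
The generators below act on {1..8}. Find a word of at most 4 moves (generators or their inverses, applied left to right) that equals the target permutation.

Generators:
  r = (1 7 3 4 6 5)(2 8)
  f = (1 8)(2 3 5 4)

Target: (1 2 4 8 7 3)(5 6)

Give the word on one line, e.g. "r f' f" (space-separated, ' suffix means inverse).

  after f: (1 8)(2 3 5 4)
  after r: (1 2 4 8 7 3)(5 6)

f r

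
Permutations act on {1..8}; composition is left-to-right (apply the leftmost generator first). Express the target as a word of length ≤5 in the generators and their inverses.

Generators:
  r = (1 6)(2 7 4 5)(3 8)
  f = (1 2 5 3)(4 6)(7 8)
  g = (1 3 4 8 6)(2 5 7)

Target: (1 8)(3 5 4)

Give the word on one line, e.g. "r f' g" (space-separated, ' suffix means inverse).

  after g: (1 3 4 8 6)(2 5 7)
  after r': (1 8)(2 4 3 7 5)
  after r': (1 3 2 7 4 8 6)
  after r': (1 8)(3 5 4)

g r' r' r'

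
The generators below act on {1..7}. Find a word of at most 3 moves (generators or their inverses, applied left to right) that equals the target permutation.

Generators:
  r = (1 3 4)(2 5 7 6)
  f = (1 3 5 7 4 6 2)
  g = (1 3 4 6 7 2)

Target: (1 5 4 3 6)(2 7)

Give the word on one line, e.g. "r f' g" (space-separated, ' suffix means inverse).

r f

  after r: (1 3 4)(2 5 7 6)
  after f: (1 5 4 3 6)(2 7)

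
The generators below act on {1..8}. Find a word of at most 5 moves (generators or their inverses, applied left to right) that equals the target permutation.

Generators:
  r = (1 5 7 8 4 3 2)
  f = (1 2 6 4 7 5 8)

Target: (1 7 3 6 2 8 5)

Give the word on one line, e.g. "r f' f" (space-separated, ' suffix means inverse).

  after f': (1 8 5 7 4 6 2)
  after f': (1 5 4 2 8 7 6)
  after r': (2 7 6)(3 4)(5 8)
  after f': (1 8 7 2 4 3 6)
  after r': (1 7 3 6 2 8 5)

f' f' r' f' r'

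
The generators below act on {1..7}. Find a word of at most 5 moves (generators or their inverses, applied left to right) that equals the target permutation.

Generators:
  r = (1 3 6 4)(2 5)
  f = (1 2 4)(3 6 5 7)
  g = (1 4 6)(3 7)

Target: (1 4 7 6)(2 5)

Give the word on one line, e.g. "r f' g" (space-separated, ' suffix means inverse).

g r' g'

  after g: (1 4 6)(3 7)
  after r': (1 6 4 3 7)(2 5)
  after g': (1 4 7 6)(2 5)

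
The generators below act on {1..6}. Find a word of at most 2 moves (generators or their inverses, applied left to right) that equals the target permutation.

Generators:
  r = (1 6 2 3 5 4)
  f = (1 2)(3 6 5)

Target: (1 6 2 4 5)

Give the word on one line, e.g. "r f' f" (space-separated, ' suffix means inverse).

f' r'

  after f': (1 2)(3 5 6)
  after r': (1 6 2 4 5)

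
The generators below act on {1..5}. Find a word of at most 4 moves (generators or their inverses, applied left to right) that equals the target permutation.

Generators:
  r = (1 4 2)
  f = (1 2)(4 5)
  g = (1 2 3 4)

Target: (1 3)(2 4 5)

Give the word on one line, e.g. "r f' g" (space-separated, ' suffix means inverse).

f' g r'

  after f': (1 2)(4 5)
  after g: (1 3 4 5)
  after r': (1 3)(2 4 5)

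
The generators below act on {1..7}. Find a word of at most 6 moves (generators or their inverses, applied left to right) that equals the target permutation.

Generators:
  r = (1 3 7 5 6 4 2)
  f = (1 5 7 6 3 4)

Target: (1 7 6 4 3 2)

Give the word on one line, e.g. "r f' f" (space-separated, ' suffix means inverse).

  after r': (1 2 4 6 5 7 3)
  after r': (1 4 5 3 2 6 7)
  after f': (1 3 2 7 4)(5 6)
  after f': (1 6)(2 5 7 3)
  after f': (1 7 6 4 3 2)

r' r' f' f' f'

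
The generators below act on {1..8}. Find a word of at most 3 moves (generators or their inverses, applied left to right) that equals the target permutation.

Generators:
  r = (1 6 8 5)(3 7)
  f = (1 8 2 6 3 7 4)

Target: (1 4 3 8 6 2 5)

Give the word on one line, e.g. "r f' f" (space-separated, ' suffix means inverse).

  after f': (1 4 7 3 6 2 8)
  after r: (1 4 3 8 6 2 5)

f' r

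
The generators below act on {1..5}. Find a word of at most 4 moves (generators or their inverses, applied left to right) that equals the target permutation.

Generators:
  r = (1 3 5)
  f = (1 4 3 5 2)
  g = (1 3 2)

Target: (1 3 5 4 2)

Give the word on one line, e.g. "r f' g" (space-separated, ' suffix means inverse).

  after f': (1 2 5 3 4)
  after f': (1 5 4 2 3)
  after r': (1 3 5 4 2)

f' f' r'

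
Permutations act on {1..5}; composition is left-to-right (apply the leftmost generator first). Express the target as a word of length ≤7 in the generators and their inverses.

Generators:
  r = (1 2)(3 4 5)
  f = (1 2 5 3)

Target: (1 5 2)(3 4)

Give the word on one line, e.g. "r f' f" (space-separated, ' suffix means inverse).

f' r' r' r' r'

  after f': (1 3 5 2)
  after r': (1 5)(3 4)
  after r': (1 4 5 2)
  after r': (1 3 5)
  after r': (1 5 2)(3 4)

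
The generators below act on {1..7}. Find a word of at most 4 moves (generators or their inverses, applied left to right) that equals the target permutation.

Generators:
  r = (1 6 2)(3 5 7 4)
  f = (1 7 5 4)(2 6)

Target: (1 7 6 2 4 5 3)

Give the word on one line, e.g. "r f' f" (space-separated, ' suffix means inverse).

f' r r f'

  after f': (1 4 5 7)(2 6)
  after r: (1 3 5 4 7 6)
  after r: (1 5 3 7 2)
  after f': (1 7 6 2 4 5 3)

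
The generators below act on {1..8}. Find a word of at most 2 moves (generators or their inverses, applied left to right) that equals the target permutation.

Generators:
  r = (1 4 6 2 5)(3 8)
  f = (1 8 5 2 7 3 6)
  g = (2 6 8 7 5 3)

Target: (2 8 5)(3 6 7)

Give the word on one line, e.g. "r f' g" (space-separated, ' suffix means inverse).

g g

  after g: (2 6 8 7 5 3)
  after g: (2 8 5)(3 6 7)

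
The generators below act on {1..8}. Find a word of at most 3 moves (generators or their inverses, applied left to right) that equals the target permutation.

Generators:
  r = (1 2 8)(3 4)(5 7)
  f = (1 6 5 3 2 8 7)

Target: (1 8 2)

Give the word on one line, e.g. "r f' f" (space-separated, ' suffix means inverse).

r r

  after r: (1 2 8)(3 4)(5 7)
  after r: (1 8 2)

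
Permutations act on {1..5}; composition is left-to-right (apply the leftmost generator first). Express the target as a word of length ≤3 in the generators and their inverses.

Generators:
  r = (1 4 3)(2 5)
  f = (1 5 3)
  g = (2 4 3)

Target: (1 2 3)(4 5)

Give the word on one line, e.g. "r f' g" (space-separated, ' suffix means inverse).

  after g': (2 3 4)
  after r': (1 3)(2 4 5)
  after g: (1 2 3)(4 5)

g' r' g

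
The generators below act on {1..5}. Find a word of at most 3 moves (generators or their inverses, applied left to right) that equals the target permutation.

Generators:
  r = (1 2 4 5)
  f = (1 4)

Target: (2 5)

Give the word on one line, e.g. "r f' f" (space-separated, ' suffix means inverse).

  after f: (1 4)
  after r': (1 2)(4 5)
  after r': (2 5)

f r' r'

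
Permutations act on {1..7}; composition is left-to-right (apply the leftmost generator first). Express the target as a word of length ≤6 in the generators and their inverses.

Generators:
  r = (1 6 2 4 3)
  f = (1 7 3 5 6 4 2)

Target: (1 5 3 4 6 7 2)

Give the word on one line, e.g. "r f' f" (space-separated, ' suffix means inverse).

  after f': (1 2 4 6 5 3 7)
  after f': (1 4 5 7 2 6 3)
  after r: (1 3 6)(4 5 7)
  after f: (1 5 3 4 6 7 2)

f' f' r f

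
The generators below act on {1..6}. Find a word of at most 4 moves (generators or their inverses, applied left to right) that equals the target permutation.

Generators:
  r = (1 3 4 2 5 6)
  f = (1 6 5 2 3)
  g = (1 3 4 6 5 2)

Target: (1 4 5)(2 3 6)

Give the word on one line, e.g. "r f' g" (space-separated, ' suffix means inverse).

g r' g' r'

  after g: (1 3 4 6 5 2)
  after r': (2 6)(4 5)
  after g': (1 2 4 6 5 3)
  after r': (1 4 5)(2 3 6)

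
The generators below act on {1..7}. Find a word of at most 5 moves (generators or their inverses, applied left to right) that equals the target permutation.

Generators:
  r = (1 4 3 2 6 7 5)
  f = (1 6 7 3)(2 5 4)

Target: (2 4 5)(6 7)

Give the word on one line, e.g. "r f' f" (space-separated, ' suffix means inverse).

  after r: (1 4 3 2 6 7 5)
  after f': (1 5 3 4 7 2)
  after r: (2 4 5)(6 7)

r f' r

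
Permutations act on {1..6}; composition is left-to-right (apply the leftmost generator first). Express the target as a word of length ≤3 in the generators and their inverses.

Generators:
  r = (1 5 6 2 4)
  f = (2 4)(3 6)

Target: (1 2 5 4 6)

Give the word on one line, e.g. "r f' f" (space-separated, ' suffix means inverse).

r' r'

  after r': (1 4 2 6 5)
  after r': (1 2 5 4 6)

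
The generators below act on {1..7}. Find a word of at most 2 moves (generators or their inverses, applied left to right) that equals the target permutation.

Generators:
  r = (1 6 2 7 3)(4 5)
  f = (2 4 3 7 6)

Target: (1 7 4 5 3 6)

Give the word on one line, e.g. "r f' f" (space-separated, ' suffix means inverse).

  after r': (1 3 7 2 6)(4 5)
  after f: (1 7 4 5 3 6)

r' f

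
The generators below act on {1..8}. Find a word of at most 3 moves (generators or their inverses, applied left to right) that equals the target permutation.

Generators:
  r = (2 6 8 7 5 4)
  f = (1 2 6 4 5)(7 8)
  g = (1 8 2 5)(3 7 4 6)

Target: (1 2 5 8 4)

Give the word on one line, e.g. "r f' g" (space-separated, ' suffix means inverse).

  after r': (2 4 5 7 8 6)
  after f: (1 2 5 8 4)

r' f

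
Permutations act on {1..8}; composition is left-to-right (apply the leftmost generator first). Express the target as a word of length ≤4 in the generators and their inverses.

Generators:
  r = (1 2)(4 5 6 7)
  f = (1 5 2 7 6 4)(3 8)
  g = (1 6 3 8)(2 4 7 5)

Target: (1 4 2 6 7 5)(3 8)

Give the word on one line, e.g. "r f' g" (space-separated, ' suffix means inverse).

  after f: (1 5 2 7 6 4)(3 8)
  after r': (1 4 2 6 7 5)(3 8)

f r'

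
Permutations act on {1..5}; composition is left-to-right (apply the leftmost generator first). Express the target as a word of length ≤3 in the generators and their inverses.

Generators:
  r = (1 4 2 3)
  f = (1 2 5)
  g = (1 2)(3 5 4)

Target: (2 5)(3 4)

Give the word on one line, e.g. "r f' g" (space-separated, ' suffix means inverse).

  after r: (1 4 2 3)
  after r: (1 2)(3 4)
  after f': (2 5)(3 4)

r r f'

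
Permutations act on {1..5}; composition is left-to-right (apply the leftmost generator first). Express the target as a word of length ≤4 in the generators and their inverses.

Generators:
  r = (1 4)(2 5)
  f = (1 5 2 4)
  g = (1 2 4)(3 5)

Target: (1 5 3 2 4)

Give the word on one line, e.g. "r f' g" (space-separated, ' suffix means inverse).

g g g f

  after g: (1 2 4)(3 5)
  after g: (1 4 2)
  after g: (3 5)
  after f: (1 5 3 2 4)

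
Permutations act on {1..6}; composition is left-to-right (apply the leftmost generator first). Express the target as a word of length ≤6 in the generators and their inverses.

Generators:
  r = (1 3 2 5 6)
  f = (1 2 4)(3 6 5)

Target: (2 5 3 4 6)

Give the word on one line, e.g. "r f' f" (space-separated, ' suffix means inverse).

f' r' f' f'

  after f': (1 4 2)(3 5 6)
  after r': (1 4 3 2 6)
  after f': (1 2 3)(4 5 6)
  after f': (2 5 3 4 6)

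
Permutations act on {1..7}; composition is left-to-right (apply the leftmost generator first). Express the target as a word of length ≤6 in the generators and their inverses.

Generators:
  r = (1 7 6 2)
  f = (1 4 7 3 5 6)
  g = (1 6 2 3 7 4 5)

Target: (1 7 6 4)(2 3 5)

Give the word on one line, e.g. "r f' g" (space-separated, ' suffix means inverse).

  after g': (1 5 4 7 3 2 6)
  after f': (1 3 2 5)
  after f': (1 7 4)(2 3)(5 6)
  after g: (1 4 6)(2 7 5)
  after f: (1 7 6 4)(2 3 5)

g' f' f' g f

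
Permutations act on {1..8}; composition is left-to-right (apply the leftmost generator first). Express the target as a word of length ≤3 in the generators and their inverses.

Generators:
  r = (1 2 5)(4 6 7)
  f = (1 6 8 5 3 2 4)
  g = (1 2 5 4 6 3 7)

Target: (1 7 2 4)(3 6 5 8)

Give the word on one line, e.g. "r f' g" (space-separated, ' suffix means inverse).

f' g r

  after f': (1 4 2 3 5 8 6)
  after g: (1 6 2 7)(3 4 5 8)
  after r: (1 7 2 4)(3 6 5 8)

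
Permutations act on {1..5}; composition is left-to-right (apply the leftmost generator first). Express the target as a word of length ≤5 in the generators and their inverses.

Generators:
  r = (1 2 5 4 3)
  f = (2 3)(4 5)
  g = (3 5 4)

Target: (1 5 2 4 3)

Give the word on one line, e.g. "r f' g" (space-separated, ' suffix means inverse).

  after f: (2 3)(4 5)
  after r': (1 3)(2 4)
  after g': (1 4 2 5 3)
  after f: (1 5 2 4 3)

f r' g' f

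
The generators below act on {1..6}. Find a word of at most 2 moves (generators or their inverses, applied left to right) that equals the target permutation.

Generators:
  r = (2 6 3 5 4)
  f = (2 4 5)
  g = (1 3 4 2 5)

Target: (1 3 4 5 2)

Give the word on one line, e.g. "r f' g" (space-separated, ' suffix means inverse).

f' g

  after f': (2 5 4)
  after g: (1 3 4 5 2)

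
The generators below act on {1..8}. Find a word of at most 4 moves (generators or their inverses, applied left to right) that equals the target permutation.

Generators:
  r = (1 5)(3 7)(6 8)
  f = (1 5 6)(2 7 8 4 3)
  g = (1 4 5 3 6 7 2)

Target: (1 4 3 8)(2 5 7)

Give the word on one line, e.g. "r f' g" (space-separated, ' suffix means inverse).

f' g' f' r'

  after f': (1 6 5)(2 3 4 8 7)
  after g': (1 3)(2 5)(4 8 6)
  after f': (1 4 7 2)(3 6 8 5)
  after r': (1 4 3 8)(2 5 7)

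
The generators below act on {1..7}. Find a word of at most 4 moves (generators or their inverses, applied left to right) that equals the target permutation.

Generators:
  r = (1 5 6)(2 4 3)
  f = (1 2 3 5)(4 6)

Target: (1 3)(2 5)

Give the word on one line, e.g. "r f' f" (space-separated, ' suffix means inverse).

f f

  after f: (1 2 3 5)(4 6)
  after f: (1 3)(2 5)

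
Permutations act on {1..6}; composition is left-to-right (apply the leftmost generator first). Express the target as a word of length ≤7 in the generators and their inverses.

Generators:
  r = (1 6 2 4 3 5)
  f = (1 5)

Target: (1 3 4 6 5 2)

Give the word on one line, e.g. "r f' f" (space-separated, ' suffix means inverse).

  after r: (1 6 2 4 3 5)
  after f: (1 6 2 4 3)
  after r': (3 5)
  after r': (1 5 4 2 6)
  after r': (1 3 4 6 5 2)

r f r' r' r'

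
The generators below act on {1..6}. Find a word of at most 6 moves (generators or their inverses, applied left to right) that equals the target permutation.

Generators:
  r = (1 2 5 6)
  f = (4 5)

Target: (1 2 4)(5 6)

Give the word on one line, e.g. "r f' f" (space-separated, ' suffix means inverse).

r' f r r f'

  after r': (1 6 5 2)
  after f: (1 6 4 5 2)
  after r: (4 6)
  after r: (1 2 5 6 4)
  after f': (1 2 4)(5 6)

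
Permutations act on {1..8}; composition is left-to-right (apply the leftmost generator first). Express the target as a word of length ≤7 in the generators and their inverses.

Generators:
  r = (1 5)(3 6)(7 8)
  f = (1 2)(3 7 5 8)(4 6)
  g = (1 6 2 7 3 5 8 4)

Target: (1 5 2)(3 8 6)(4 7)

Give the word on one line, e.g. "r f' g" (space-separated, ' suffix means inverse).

g r g f g'

  after g: (1 6 2 7 3 5 8 4)
  after r: (1 3)(2 8 4 5 7 6)
  after g: (1 5 3 6 7 2 4 8)
  after f: (1 8 2 6 5 7)(3 4)
  after g': (1 5 2)(3 8 6)(4 7)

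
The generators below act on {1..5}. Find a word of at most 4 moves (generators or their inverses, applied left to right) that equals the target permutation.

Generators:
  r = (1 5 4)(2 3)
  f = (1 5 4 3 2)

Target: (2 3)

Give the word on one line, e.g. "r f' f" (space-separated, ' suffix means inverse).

  after r': (1 4 5)(2 3)
  after r': (1 5 4)
  after r': (2 3)

r' r' r'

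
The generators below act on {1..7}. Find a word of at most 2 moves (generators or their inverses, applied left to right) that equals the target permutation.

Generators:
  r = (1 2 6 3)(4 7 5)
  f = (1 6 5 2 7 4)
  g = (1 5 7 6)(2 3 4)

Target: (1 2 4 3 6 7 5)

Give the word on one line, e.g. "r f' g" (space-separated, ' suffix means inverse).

  after f: (1 6 5 2 7 4)
  after r': (1 2 4 3 6 7 5)

f r'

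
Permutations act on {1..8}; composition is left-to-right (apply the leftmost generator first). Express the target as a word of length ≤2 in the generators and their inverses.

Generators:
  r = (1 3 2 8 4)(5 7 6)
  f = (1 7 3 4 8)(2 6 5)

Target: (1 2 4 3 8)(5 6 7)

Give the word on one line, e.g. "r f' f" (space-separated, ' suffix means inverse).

r r

  after r: (1 3 2 8 4)(5 7 6)
  after r: (1 2 4 3 8)(5 6 7)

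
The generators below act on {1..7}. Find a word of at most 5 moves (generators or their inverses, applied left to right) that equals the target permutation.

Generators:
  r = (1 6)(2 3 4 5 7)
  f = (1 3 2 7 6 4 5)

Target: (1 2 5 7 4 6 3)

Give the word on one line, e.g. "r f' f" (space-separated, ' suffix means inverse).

f' r r

  after f': (1 5 4 6 7 2 3)
  after r: (1 7 3 6 2 4)
  after r: (1 2 5 7 4 6 3)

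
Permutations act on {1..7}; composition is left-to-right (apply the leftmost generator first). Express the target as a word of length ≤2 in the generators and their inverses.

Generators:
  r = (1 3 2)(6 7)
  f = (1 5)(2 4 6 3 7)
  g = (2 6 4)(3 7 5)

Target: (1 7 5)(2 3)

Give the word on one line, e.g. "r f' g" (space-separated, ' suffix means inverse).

  after f': (1 5)(2 7 3 6 4)
  after g': (1 7 5)(2 3)

f' g'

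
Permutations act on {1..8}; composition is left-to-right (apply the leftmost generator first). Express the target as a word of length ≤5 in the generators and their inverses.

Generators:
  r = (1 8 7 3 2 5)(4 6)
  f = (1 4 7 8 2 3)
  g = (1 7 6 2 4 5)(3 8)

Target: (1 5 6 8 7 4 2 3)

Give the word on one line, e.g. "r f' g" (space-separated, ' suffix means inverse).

  after r': (1 5 2 3 7 8)(4 6)
  after f: (1 5 3 8 4 6 7 2)
  after r: (2 8 6 3 7 5)
  after g': (1 5 6 8 7 4 2 3)

r' f r g'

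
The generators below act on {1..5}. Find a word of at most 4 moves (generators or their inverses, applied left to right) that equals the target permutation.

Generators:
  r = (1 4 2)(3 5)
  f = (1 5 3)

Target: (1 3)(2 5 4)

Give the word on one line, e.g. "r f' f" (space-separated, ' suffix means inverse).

f' r f' f'

  after f': (1 3 5)
  after r: (1 5 4 2)
  after f': (2 3 5 4)
  after f': (1 3)(2 5 4)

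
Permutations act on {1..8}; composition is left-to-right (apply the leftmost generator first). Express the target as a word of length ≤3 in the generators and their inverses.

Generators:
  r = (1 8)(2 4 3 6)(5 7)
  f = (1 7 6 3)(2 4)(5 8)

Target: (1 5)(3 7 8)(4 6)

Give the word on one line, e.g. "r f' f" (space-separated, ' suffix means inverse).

  after r: (1 8)(2 4 3 6)(5 7)
  after f': (1 5)(3 7 8)(4 6)

r f'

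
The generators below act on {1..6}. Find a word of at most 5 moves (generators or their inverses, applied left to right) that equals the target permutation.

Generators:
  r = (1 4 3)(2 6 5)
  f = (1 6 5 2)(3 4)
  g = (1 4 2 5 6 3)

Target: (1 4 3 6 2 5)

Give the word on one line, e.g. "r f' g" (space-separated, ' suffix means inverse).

g' r' f' f'

  after g': (1 3 6 5 2 4)
  after r': (1 4 3 2)
  after f': (1 3 5 6)
  after f': (1 4 3 6 2 5)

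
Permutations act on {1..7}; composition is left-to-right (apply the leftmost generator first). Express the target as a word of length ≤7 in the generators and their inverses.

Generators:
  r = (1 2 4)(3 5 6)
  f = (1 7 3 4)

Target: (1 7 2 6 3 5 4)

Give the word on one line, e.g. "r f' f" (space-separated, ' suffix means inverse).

r r f' f' r'

  after r: (1 2 4)(3 5 6)
  after r: (1 4 2)(3 6 5)
  after f': (1 3 6 5 7)(2 4)
  after f': (1 7 4 2 3 6 5)
  after r': (1 7 2 6 3 5 4)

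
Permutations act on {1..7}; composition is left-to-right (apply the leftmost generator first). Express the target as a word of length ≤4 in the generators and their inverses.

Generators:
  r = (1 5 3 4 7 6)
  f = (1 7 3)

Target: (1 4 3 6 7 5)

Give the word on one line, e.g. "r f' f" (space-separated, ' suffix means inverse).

  after f: (1 7 3)
  after r': (1 4 3 6 7 5)

f r'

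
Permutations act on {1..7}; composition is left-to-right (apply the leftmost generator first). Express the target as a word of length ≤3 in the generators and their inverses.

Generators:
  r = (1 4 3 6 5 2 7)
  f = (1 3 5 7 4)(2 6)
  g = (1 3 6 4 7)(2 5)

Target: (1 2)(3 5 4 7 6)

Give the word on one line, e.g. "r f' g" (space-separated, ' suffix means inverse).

  after g: (1 3 6 4 7)(2 5)
  after f: (1 5 6)(2 7 3)
  after g: (1 2)(3 5 4 7 6)

g f g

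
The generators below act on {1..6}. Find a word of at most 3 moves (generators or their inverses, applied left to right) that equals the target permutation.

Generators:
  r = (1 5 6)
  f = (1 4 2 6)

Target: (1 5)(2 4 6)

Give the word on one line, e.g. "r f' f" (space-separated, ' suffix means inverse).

  after f': (1 6 2 4)
  after r': (1 5)(2 4 6)

f' r'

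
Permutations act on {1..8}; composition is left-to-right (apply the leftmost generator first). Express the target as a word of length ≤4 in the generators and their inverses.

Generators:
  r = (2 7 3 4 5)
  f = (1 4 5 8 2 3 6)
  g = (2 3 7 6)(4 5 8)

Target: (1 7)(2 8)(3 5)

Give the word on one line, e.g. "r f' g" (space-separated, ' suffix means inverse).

  after f': (1 6 3 2 8 5 4)
  after r': (1 6 7 2 8 4)(3 5)
  after g': (1 7 6 3 4)(2 5)
  after f: (1 7)(2 8)(3 5)

f' r' g' f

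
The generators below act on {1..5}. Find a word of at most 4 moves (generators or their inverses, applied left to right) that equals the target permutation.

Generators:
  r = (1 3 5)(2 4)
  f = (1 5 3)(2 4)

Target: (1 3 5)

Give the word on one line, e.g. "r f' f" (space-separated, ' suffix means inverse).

f r'

  after f: (1 5 3)(2 4)
  after r': (1 3 5)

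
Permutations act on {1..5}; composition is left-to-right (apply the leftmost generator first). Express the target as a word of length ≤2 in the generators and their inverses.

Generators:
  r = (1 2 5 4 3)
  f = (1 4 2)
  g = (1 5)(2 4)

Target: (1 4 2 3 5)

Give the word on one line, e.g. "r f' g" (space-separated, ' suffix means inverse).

  after r': (1 3 4 5 2)
  after r': (1 4 2 3 5)

r' r'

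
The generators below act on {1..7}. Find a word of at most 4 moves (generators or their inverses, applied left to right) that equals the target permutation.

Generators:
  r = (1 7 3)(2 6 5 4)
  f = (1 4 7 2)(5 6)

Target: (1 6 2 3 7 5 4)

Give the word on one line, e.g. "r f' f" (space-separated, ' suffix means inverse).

  after f: (1 4 7 2)(5 6)
  after r: (1 2 7 6 4 3)
  after r: (1 6 2 3 7 5 4)

f r r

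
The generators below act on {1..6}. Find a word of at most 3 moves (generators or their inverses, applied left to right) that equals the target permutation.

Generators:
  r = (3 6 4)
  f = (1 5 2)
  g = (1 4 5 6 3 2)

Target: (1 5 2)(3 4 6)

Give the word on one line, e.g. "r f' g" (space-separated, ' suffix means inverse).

r' f

  after r': (3 4 6)
  after f: (1 5 2)(3 4 6)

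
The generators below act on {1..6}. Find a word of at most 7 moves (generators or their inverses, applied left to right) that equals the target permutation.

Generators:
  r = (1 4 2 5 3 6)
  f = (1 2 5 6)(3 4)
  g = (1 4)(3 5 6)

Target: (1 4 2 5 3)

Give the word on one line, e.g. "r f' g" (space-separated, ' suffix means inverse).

  after g': (1 4)(3 6 5)
  after r: (1 2 5 6 3)
  after f: (1 5)(2 6 4 3)
  after r': (1 2 3 4 5 6)
  after r': (1 4 2 5 3)

g' r f r' r'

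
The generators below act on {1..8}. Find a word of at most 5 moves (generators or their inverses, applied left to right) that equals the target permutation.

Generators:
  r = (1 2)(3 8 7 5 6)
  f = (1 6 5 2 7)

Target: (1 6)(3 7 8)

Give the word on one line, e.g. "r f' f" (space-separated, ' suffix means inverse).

  after r': (1 2)(3 6 5 7 8)
  after f': (1 5 2 7 8 3)
  after f': (1 6)(3 7 8)

r' f' f'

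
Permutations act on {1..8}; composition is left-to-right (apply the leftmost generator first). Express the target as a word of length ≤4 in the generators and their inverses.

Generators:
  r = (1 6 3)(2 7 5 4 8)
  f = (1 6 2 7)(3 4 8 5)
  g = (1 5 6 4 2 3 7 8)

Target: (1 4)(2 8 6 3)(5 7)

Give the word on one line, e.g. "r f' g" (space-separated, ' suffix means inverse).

  after f: (1 6 2 7)(3 4 8 5)
  after g: (1 4)(2 8 6 3)(5 7)

f g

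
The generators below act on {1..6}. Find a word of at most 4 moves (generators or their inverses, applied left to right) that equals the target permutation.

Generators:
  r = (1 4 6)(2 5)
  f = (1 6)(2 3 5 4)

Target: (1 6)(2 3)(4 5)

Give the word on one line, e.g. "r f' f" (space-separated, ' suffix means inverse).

r' r' r' f'

  after r': (1 6 4)(2 5)
  after r': (1 4 6)
  after r': (2 5)
  after f': (1 6)(2 3)(4 5)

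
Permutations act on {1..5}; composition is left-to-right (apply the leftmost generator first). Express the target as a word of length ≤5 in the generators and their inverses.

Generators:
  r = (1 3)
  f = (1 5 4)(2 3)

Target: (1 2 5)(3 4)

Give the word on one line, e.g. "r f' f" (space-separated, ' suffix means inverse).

f r f' r' f'

  after f: (1 5 4)(2 3)
  after r: (1 5 4 3 2)
  after f': (2 4)
  after r': (1 3)(2 4)
  after f': (1 2 5)(3 4)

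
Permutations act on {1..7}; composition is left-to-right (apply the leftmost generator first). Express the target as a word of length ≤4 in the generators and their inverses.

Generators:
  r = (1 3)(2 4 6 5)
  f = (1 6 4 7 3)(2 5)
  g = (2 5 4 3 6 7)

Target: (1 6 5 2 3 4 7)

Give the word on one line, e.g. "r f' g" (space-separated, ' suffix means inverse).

  after r: (1 3)(2 4 6 5)
  after f: (2 7 3 6)
  after f: (1 6 5 2 3 4 7)

r f f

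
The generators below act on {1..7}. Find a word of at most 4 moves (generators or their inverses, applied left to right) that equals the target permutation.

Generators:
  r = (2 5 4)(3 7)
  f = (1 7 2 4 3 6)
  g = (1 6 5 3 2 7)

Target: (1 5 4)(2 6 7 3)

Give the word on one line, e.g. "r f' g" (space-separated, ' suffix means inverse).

  after f': (1 6 3 4 2 7)
  after g: (1 5 3 4 7 6 2)
  after f': (1 5 4)(2 6 7 3)

f' g f'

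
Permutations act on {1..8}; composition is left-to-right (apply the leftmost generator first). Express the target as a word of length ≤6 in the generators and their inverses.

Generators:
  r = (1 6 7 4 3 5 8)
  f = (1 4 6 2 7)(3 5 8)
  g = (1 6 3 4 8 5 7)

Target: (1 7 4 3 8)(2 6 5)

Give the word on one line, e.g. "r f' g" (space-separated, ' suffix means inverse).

f' f' r g f

  after f': (1 7 2 6 4)(3 8 5)
  after f': (1 2 4 7 6)(3 5 8)
  after r: (1 2 3 8 5)
  after g: (1 2 4 8 7)(3 5 6)
  after f: (1 7 4 3 8)(2 6 5)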